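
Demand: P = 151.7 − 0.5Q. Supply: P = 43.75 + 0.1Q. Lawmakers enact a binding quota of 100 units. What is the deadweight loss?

Competitive equilibrium: 151.7 − 0.5Q = 43.75 + 0.1Q → Q* = 179.9167, P* = 61.7417.
At Q = 100: demand price = 151.7 − 0.5·100 = 101.7; supply price = 43.75 + 0.1·100 = 53.75.
ΔQ = 179.9167 − 100 = 79.9167; wedge = 101.7 − 53.75 = 47.95.
Welfare loss = ½ × 79.9167 × 47.95 = 1916.

1916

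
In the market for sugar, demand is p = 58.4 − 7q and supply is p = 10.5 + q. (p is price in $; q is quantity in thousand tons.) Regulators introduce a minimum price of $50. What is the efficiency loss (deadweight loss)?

Competitive equilibrium: 58.4 − 7q = 10.5 + q → q* = 5.9875, p* = 16.4875.
At the floor p = 50, quantity demanded = (58.4 − 50)/7 = 1.2.
Sellers' marginal cost at q' = 1.2: 10.5 + 1·1.2 = 11.7.
Δq = 5.9875 − 1.2 = 4.7875; wedge = 50 − 11.7 = 38.3.
Deadweight loss = ½ × 4.7875 × 38.3 = $91.68 thousand.

$91.68 thousand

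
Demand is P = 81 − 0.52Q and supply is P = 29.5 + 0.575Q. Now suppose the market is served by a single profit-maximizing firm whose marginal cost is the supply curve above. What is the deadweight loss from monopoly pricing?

125.55

Competitive equilibrium: 81 − 0.52Q = 29.5 + 0.575Q → Q* = 47.03196, P* = 56.54338.
Marginal revenue: MR = 81 − 1.04Q. Set MR = MC: 81 − 1.04Q = 29.5 + 0.575Q → Q_m = 31.88854.
Price P_m = 81 − 0.52·31.88854 = 64.41796; MC(Q_m) = 29.5 + 0.575·31.88854 = 47.83591.
Competitive Q* = 47.03196, so ΔQ = 15.14342; wedge = 64.41796 − 47.83591 = 16.58205.
The triangle = ½ × 15.14342 × 16.58205 = 125.55.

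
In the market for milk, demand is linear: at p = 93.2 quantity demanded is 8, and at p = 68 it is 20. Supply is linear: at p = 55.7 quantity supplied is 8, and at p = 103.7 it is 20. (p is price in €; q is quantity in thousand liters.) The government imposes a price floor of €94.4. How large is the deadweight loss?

Demand slope = (68 − 93.2)/(20 − 8) = −2.1, so p = 110 − 2.1q.
Supply slope = (103.7 − 55.7)/(20 − 8) = 4, so p = 23.7 + 4q.
Competitive equilibrium: 110 − 2.1q = 23.7 + 4q → q* = 14.1475, p* = 80.2902.
At the floor p = 94.4, quantity demanded = (110 − 94.4)/2.1 = 7.4286.
Sellers' marginal cost at q' = 7.4286: 23.7 + 4·7.4286 = 53.4144.
Δq = 14.1475 − 7.4286 = 6.7189; wedge = 94.4 − 53.4144 = 40.9856.
Deadweight loss = ½ × 6.7189 × 40.9856 = €137.69 thousand.

€137.69 thousand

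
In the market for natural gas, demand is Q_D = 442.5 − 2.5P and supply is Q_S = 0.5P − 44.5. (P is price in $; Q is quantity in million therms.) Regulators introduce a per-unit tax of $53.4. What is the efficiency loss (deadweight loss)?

$594.075 million

In inverse form: demand P = 177 − 0.4Q, supply P = 89 + 2Q.
Competitive equilibrium: 177 − 0.4Q = 89 + 2Q → Q* = 36.6667, P* = 162.3333.
With the tax, the buyer price exceeds the seller price by 53.4: (177 − 0.4Q) − (89 + 2Q) = 53.4 → Q' = 14.4167.
ΔQ = 36.6667 − 14.4167 = 22.25; the wedge equals the tax, 53.4.
Deadweight loss = ½ × 22.25 × 53.4 = $594.075 million.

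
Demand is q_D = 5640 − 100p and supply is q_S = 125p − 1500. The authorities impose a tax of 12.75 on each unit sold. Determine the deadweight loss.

In inverse form: demand p = 56.4 − 0.01q, supply p = 12 + 0.008q.
Competitive equilibrium: 56.4 − 0.01q = 12 + 0.008q → q* = 2466.6667, p* = 31.7333.
With the tax, the buyer price exceeds the seller price by 12.75: (56.4 − 0.01q) − (12 + 0.008q) = 12.75 → q' = 1758.3333.
Δq = 2466.6667 − 1758.3333 = 708.3334; the wedge equals the tax, 12.75.
Deadweight loss = ½ × 708.3334 × 12.75 = 4515.625.

4515.625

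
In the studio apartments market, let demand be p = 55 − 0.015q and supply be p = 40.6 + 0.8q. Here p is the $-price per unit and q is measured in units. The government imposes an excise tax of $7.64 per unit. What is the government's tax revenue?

$63.37

Competitive equilibrium: 55 − 0.015q = 40.6 + 0.8q → q* = 17.6687, p* = 54.735.
With the tax, the buyer price exceeds the seller price by 7.64: (55 − 0.015q) − (40.6 + 0.8q) = 7.64 → q' = 8.2945.
Tax revenue = 7.64 × 8.2945 = $63.37.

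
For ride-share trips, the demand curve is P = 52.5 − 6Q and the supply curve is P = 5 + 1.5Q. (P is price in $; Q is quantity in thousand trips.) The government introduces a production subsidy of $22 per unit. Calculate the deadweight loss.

Competitive equilibrium: 52.5 − 6Q = 5 + 1.5Q → Q* = 6.3333, P* = 14.5.
The subsidy lowers effective supply by 22: P = 1.5Q − 17.
New quantity: 52.5 − 6Q = 1.5Q − 17 → Q' = 9.2667.
Overproduction ΔQ = 9.2667 − 6.3333 = 2.9334; wedge = subsidy = 22.
The triangle = ½ × 2.9334 × 22 = $32.27 thousand.

$32.27 thousand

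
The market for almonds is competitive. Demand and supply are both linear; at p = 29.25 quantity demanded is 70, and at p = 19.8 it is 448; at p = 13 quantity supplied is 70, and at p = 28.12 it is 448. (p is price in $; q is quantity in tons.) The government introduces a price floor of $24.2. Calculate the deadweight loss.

$74.88

Demand slope = (19.8 − 29.25)/(448 − 70) = −0.025, so p = 31 − 0.025q.
Supply slope = (28.12 − 13)/(448 − 70) = 0.04, so p = 10.2 + 0.04q.
Competitive equilibrium: 31 − 0.025q = 10.2 + 0.04q → q* = 320, p* = 23.
At the floor p = 24.2, quantity demanded = (31 − 24.2)/0.025 = 272.
Sellers' marginal cost at q' = 272: 10.2 + 0.04·272 = 21.08.
Δq = 320 − 272 = 48; wedge = 24.2 − 21.08 = 3.12.
DWL = ½ × 48 × 3.12 = $74.88.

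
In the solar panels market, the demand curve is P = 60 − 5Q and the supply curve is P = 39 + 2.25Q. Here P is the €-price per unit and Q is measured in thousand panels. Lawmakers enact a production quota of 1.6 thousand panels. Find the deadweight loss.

€6.09 thousand

Competitive equilibrium: 60 − 5Q = 39 + 2.25Q → Q* = 2.8966, P* = 45.5172.
At Q = 1.6: demand price = 60 − 5·1.6 = 52; supply price = 39 + 2.25·1.6 = 42.6.
ΔQ = 2.8966 − 1.6 = 1.2966; wedge = 52 − 42.6 = 9.4.
The triangle = ½ × 1.2966 × 9.4 = €6.09 thousand.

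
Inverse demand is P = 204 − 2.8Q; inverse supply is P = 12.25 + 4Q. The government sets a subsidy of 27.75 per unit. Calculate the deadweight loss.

Competitive equilibrium: 204 − 2.8Q = 12.25 + 4Q → Q* = 28.1985, P* = 125.0441.
The subsidy lowers effective supply by 27.75: P = 4Q − 15.5.
New quantity: 204 − 2.8Q = 4Q − 15.5 → Q' = 32.2794.
Overproduction ΔQ = 32.2794 − 28.1985 = 4.0809; wedge = subsidy = 27.75.
Deadweight loss = ½ × 4.0809 × 27.75 = 56.62.

56.62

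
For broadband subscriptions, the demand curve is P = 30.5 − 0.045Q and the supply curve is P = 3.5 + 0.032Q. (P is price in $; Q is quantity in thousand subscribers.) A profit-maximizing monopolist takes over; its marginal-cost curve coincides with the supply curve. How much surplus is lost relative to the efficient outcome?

$644.04 thousand

Competitive equilibrium: 30.5 − 0.045Q = 3.5 + 0.032Q → Q* = 350.6494, P* = 14.7208.
Marginal revenue: MR = 30.5 − 0.09Q. Set MR = MC: 30.5 − 0.09Q = 3.5 + 0.032Q → Q_m = 221.3115.
Price P_m = 30.5 − 0.045·221.3115 = 20.541; MC(Q_m) = 3.5 + 0.032·221.3115 = 10.582.
Competitive Q* = 350.6494, so ΔQ = 129.3379; wedge = 20.541 − 10.582 = 9.959.
DWL = ½ × 129.3379 × 9.959 = $644.04 thousand.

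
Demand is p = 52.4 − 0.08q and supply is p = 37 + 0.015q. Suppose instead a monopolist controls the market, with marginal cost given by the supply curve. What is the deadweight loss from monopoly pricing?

260.85

Competitive equilibrium: 52.4 − 0.08q = 37 + 0.015q → q* = 162.1053, p* = 39.4316.
Marginal revenue: MR = 52.4 − 0.16q. Set MR = MC: 52.4 − 0.16q = 37 + 0.015q → q_m = 88.
Price p_m = 52.4 − 0.08·88 = 45.36; MC(q_m) = 37 + 0.015·88 = 38.32.
Competitive q* = 162.1053, so Δq = 74.1053; wedge = 45.36 − 38.32 = 7.04.
The triangle = ½ × 74.1053 × 7.04 = 260.85.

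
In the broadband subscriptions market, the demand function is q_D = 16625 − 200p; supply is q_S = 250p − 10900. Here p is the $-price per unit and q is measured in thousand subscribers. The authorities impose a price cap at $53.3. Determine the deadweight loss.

$17405 thousand

In inverse form: demand p = 83.125 − 0.005q, supply p = 43.6 + 0.004q.
Competitive equilibrium: 83.125 − 0.005q = 43.6 + 0.004q → q* = 4391.6667, p* = 61.1667.
At the ceiling p = 53.3, quantity supplied = (53.3 − 43.6)/0.004 = 2425.
Willingness to pay at q' = 2425: 83.125 − 0.005·2425 = 71.
Δq = 4391.6667 − 2425 = 1966.6667; wedge = 71 − 53.3 = 17.7.
The triangle = ½ × 1966.6667 × 17.7 = $17405 thousand.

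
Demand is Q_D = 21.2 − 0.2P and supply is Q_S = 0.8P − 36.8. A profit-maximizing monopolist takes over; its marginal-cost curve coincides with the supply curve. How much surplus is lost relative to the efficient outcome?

56.89

In inverse form: demand P = 106 − 5Q, supply P = 46 + 1.25Q.
Competitive equilibrium: 106 − 5Q = 46 + 1.25Q → Q* = 9.6, P* = 58.
Marginal revenue: MR = 106 − 10Q. Set MR = MC: 106 − 10Q = 46 + 1.25Q → Q_m = 5.3333.
Price P_m = 106 − 5·5.3333 = 79.3335; MC(Q_m) = 46 + 1.25·5.3333 = 52.6666.
Competitive Q* = 9.6, so ΔQ = 4.2667; wedge = 79.3335 − 52.6666 = 26.6669.
Deadweight loss = ½ × 4.2667 × 26.6669 = 56.89.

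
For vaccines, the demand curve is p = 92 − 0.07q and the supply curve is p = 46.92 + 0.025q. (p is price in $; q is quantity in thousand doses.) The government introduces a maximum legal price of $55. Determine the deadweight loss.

Competitive equilibrium: 92 − 0.07q = 46.92 + 0.025q → q* = 474.5263, p* = 58.7832.
At the ceiling p = 55, quantity supplied = (55 − 46.92)/0.025 = 323.2.
Willingness to pay at q' = 323.2: 92 − 0.07·323.2 = 69.376.
Δq = 474.5263 − 323.2 = 151.3263; wedge = 69.376 − 55 = 14.376.
The triangle = ½ × 151.3263 × 14.376 = $1087.73 thousand.

$1087.73 thousand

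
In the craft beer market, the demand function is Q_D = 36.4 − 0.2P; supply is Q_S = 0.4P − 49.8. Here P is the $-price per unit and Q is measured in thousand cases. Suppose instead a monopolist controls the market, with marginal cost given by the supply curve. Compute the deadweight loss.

In inverse form: demand P = 182 − 5Q, supply P = 124.5 + 2.5Q.
Competitive equilibrium: 182 − 5Q = 124.5 + 2.5Q → Q* = 7.6667, P* = 143.6667.
Marginal revenue: MR = 182 − 10Q. Set MR = MC: 182 − 10Q = 124.5 + 2.5Q → Q_m = 4.6.
Price P_m = 182 − 5·4.6 = 159; MC(Q_m) = 124.5 + 2.5·4.6 = 136.
Competitive Q* = 7.6667, so ΔQ = 3.0667; wedge = 159 − 136 = 23.
Welfare loss = ½ × 3.0667 × 23 = $35.27 thousand.

$35.27 thousand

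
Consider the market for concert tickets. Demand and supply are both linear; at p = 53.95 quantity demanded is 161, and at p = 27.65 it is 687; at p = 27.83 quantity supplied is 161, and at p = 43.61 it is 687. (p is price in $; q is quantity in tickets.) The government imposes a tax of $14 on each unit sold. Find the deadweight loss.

$1225

Demand slope = (27.65 − 53.95)/(687 − 161) = −0.05, so p = 62 − 0.05q.
Supply slope = (43.61 − 27.83)/(687 − 161) = 0.03, so p = 23 + 0.03q.
Competitive equilibrium: 62 − 0.05q = 23 + 0.03q → q* = 487.5, p* = 37.625.
With the tax, the buyer price exceeds the seller price by 14: (62 − 0.05q) − (23 + 0.03q) = 14 → q' = 312.5.
Δq = 487.5 − 312.5 = 175; the wedge equals the tax, 14.
Deadweight loss = ½ × 175 × 14 = $1225.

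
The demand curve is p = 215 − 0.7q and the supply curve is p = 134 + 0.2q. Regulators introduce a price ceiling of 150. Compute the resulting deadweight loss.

45

Competitive equilibrium: 215 − 0.7q = 134 + 0.2q → q* = 90, p* = 152.
At the ceiling p = 150, quantity supplied = (150 − 134)/0.2 = 80.
Willingness to pay at q' = 80: 215 − 0.7·80 = 159.
Δq = 90 − 80 = 10; wedge = 159 − 150 = 9.
The triangle = ½ × 10 × 9 = 45.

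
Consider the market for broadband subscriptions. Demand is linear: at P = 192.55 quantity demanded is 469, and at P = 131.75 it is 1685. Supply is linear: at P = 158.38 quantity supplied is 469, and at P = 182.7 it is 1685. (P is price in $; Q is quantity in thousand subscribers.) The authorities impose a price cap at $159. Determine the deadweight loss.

Demand slope = (131.75 − 192.55)/(1685 − 469) = −0.05, so P = 216 − 0.05Q.
Supply slope = (182.7 − 158.38)/(1685 − 469) = 0.02, so P = 149 + 0.02Q.
Competitive equilibrium: 216 − 0.05Q = 149 + 0.02Q → Q* = 957.1429, P* = 168.1429.
At the ceiling P = 159, quantity supplied = (159 − 149)/0.02 = 500.
Willingness to pay at Q' = 500: 216 − 0.05·500 = 191.
ΔQ = 957.1429 − 500 = 457.1429; wedge = 191 − 159 = 32.
Deadweight loss = ½ × 457.1429 × 32 = $7314.29 thousand.

$7314.29 thousand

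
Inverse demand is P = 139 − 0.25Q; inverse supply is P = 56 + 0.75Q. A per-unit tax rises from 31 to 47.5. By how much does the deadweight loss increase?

Competitive equilibrium: 139 − 0.25Q = 56 + 0.75Q → Q* = 83, P* = 118.25.
For a per-unit tax t: ΔQ = t/1, so DWL = ½·t·(t/1) = t²/2.
At t = 31: DWL = 480.5. At t = 47.5: DWL = 1128.125.
Increase = 1128.125 − 480.5 = 647.625.

647.625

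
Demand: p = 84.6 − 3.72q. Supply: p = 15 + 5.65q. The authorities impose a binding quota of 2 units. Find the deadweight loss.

138.03

Competitive equilibrium: 84.6 − 3.72q = 15 + 5.65q → q* = 7.428, p* = 56.968.
At q = 2: demand price = 84.6 − 3.72·2 = 77.16; supply price = 15 + 5.65·2 = 26.3.
Δq = 7.428 − 2 = 5.428; wedge = 77.16 − 26.3 = 50.86.
The triangle = ½ × 5.428 × 50.86 = 138.03.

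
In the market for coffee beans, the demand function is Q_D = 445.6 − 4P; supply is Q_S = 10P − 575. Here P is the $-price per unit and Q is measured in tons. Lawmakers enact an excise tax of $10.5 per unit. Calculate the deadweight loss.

$157.50

In inverse form: demand P = 111.4 − 0.25Q, supply P = 57.5 + 0.1Q.
Competitive equilibrium: 111.4 − 0.25Q = 57.5 + 0.1Q → Q* = 154, P* = 72.9.
With the tax, the buyer price exceeds the seller price by 10.5: (111.4 − 0.25Q) − (57.5 + 0.1Q) = 10.5 → Q' = 124.
ΔQ = 154 − 124 = 30; the wedge equals the tax, 10.5.
DWL = ½ × 30 × 10.5 = $157.50.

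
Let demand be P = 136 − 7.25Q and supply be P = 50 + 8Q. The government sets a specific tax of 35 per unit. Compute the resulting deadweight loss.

40.16

Competitive equilibrium: 136 − 7.25Q = 50 + 8Q → Q* = 5.6393, P* = 95.1148.
With the tax, the buyer price exceeds the seller price by 35: (136 − 7.25Q) − (50 + 8Q) = 35 → Q' = 3.3443.
ΔQ = 5.6393 − 3.3443 = 2.295; the wedge equals the tax, 35.
Deadweight loss = ½ × 2.295 × 35 = 40.16.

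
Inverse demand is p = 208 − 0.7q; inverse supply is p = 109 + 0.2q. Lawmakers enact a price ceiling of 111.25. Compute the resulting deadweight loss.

Competitive equilibrium: 208 − 0.7q = 109 + 0.2q → q* = 110, p* = 131.
At the ceiling p = 111.25, quantity supplied = (111.25 − 109)/0.2 = 11.25.
Willingness to pay at q' = 11.25: 208 − 0.7·11.25 = 200.125.
Δq = 110 − 11.25 = 98.75; wedge = 200.125 − 111.25 = 88.875.
Deadweight loss = ½ × 98.75 × 88.875 = 4388.20.

4388.20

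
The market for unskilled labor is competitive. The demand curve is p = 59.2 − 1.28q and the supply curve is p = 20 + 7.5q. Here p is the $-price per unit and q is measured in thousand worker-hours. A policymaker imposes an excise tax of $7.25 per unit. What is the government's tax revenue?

$26.38 thousand

Competitive equilibrium: 59.2 − 1.28q = 20 + 7.5q → q* = 4.4647, p* = 53.4852.
With the tax, the buyer price exceeds the seller price by 7.25: (59.2 − 1.28q) − (20 + 7.5q) = 7.25 → q' = 3.639.
Tax revenue = 7.25 × 3.639 = $26.38 thousand.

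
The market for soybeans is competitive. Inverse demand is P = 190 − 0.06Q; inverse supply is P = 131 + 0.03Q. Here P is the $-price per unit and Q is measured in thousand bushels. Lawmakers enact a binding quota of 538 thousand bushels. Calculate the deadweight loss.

$621.87 thousand

Competitive equilibrium: 190 − 0.06Q = 131 + 0.03Q → Q* = 655.5556, P* = 150.6667.
At Q = 538: demand price = 190 − 0.06·538 = 157.72; supply price = 131 + 0.03·538 = 147.14.
ΔQ = 655.5556 − 538 = 117.5556; wedge = 157.72 − 147.14 = 10.58.
The triangle = ½ × 117.5556 × 10.58 = $621.87 thousand.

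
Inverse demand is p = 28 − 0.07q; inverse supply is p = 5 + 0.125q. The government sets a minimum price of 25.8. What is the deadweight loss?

729.86

Competitive equilibrium: 28 − 0.07q = 5 + 0.125q → q* = 117.9487, p* = 19.7436.
At the floor p = 25.8, quantity demanded = (28 − 25.8)/0.07 = 31.4286.
Sellers' marginal cost at q' = 31.4286: 5 + 0.125·31.4286 = 8.9286.
Δq = 117.9487 − 31.4286 = 86.5201; wedge = 25.8 − 8.9286 = 16.8714.
Welfare loss = ½ × 86.5201 × 16.8714 = 729.86.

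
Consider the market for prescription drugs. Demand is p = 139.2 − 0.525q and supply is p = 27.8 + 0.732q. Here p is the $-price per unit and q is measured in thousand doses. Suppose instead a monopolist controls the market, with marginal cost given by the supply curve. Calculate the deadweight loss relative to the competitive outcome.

Competitive equilibrium: 139.2 − 0.525q = 27.8 + 0.732q → q* = 88.6237, p* = 92.6726.
Marginal revenue: MR = 139.2 − 1.05q. Set MR = MC: 139.2 − 1.05q = 27.8 + 0.732q → q_m = 62.514.
Price p_m = 139.2 − 0.525·62.514 = 106.3802; MC(q_m) = 27.8 + 0.732·62.514 = 73.5602.
Competitive q* = 88.6237, so Δq = 26.1097; wedge = 106.3802 − 73.5602 = 32.82.
The triangle = ½ × 26.1097 × 32.82 = $428.46 thousand.

$428.46 thousand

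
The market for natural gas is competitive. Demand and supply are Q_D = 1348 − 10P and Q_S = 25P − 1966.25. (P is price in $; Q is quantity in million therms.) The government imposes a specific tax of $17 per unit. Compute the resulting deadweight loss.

In inverse form: demand P = 134.8 − 0.1Q, supply P = 78.65 + 0.04Q.
Competitive equilibrium: 134.8 − 0.1Q = 78.65 + 0.04Q → Q* = 401.0714, P* = 94.6929.
With the tax, the buyer price exceeds the seller price by 17: (134.8 − 0.1Q) − (78.65 + 0.04Q) = 17 → Q' = 279.6429.
ΔQ = 401.0714 − 279.6429 = 121.4285; the wedge equals the tax, 17.
Welfare loss = ½ × 121.4285 × 17 = $1032.14 million.

$1032.14 million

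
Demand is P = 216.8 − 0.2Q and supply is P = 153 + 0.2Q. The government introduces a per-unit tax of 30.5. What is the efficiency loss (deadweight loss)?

1162.81

Competitive equilibrium: 216.8 − 0.2Q = 153 + 0.2Q → Q* = 159.5, P* = 184.9.
With the tax, the buyer price exceeds the seller price by 30.5: (216.8 − 0.2Q) − (153 + 0.2Q) = 30.5 → Q' = 83.25.
ΔQ = 159.5 − 83.25 = 76.25; the wedge equals the tax, 30.5.
Deadweight loss = ½ × 76.25 × 30.5 = 1162.81.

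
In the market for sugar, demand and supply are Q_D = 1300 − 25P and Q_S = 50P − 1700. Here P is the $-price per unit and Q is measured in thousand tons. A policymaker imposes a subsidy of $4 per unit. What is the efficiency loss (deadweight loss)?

In inverse form: demand P = 52 − 0.04Q, supply P = 34 + 0.02Q.
Competitive equilibrium: 52 − 0.04Q = 34 + 0.02Q → Q* = 300, P* = 40.
The subsidy lowers effective supply by 4: P = 30 + 0.02Q.
New quantity: 52 − 0.04Q = 30 + 0.02Q → Q' = 366.6667.
Overproduction ΔQ = 366.6667 − 300 = 66.6667; wedge = subsidy = 4.
The triangle = ½ × 66.6667 × 4 = $133.33 thousand.

$133.33 thousand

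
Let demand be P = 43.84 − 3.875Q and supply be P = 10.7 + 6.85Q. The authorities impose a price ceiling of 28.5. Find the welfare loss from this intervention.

Competitive equilibrium: 43.84 − 3.875Q = 10.7 + 6.85Q → Q* = 3.09, P* = 31.8663.
At the ceiling P = 28.5, quantity supplied = (28.5 − 10.7)/6.85 = 2.5985.
Willingness to pay at Q' = 2.5985: 43.84 − 3.875·2.5985 = 33.7708.
ΔQ = 3.09 − 2.5985 = 0.4915; wedge = 33.7708 − 28.5 = 5.2708.
DWL = ½ × 0.4915 × 5.2708 = 1.30.

1.30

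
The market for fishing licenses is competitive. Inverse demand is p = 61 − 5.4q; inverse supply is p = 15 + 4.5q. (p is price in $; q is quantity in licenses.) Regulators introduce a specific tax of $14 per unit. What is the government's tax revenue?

Competitive equilibrium: 61 − 5.4q = 15 + 4.5q → q* = 4.6465, p* = 35.9091.
With the tax, the buyer price exceeds the seller price by 14: (61 − 5.4q) − (15 + 4.5q) = 14 → q' = 3.2323.
Tax revenue = 14 × 3.2323 = $45.25.

$45.25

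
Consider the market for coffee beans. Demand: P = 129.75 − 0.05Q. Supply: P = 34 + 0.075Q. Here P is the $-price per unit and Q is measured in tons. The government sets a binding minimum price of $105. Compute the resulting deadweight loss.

$4590.06

Competitive equilibrium: 129.75 − 0.05Q = 34 + 0.075Q → Q* = 766, P* = 91.45.
At the floor P = 105, quantity demanded = (129.75 − 105)/0.05 = 495.
Sellers' marginal cost at Q' = 495: 34 + 0.075·495 = 71.125.
ΔQ = 766 − 495 = 271; wedge = 105 − 71.125 = 33.875.
The triangle = ½ × 271 × 33.875 = $4590.06.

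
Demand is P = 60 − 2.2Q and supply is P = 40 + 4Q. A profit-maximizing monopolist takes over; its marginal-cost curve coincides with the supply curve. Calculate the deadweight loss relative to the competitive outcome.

Competitive equilibrium: 60 − 2.2Q = 40 + 4Q → Q* = 3.2258, P* = 52.9032.
Marginal revenue: MR = 60 − 4.4Q. Set MR = MC: 60 − 4.4Q = 40 + 4Q → Q_m = 2.381.
Price P_m = 60 − 2.2·2.381 = 54.7618; MC(Q_m) = 40 + 4·2.381 = 49.524.
Competitive Q* = 3.2258, so ΔQ = 0.8448; wedge = 54.7618 − 49.524 = 5.2378.
Welfare loss = ½ × 0.8448 × 5.2378 = 2.21.

2.21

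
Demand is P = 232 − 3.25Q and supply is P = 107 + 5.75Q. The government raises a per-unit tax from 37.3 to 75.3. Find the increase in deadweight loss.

Competitive equilibrium: 232 − 3.25Q = 107 + 5.75Q → Q* = 13.8889, P* = 186.8611.
For a per-unit tax t: ΔQ = t/9, so DWL = ½·t·(t/9) = t²/18.
At t = 37.3: DWL = 77.294. At t = 75.3: DWL = 315.005.
Increase = 315.005 − 77.294 = 237.71.

237.71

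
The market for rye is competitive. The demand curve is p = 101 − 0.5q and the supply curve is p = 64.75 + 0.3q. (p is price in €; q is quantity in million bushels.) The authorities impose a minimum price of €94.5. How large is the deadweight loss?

Competitive equilibrium: 101 − 0.5q = 64.75 + 0.3q → q* = 45.3125, p* = 78.3438.
At the floor p = 94.5, quantity demanded = (101 − 94.5)/0.5 = 13.
Sellers' marginal cost at q' = 13: 64.75 + 0.3·13 = 68.65.
Δq = 45.3125 − 13 = 32.3125; wedge = 94.5 − 68.65 = 25.85.
Welfare loss = ½ × 32.3125 × 25.85 = €417.64 million.

€417.64 million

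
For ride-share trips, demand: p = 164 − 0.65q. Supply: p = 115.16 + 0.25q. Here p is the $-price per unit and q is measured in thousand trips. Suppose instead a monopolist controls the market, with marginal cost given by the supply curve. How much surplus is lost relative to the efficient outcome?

Competitive equilibrium: 164 − 0.65q = 115.16 + 0.25q → q* = 54.2667, p* = 128.7267.
Marginal revenue: MR = 164 − 1.3q. Set MR = MC: 164 − 1.3q = 115.16 + 0.25q → q_m = 31.5097.
Price p_m = 164 − 0.65·31.5097 = 143.5187; MC(q_m) = 115.16 + 0.25·31.5097 = 123.0374.
Competitive q* = 54.2667, so Δq = 22.757; wedge = 143.5187 − 123.0374 = 20.4813.
Deadweight loss = ½ × 22.757 × 20.4813 = $233.05 thousand.

$233.05 thousand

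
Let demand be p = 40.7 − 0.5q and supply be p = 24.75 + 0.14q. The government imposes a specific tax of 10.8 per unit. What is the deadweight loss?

91.125

Competitive equilibrium: 40.7 − 0.5q = 24.75 + 0.14q → q* = 24.9219, p* = 28.2391.
With the tax, the buyer price exceeds the seller price by 10.8: (40.7 − 0.5q) − (24.75 + 0.14q) = 10.8 → q' = 8.0469.
Δq = 24.9219 − 8.0469 = 16.875; the wedge equals the tax, 10.8.
Welfare loss = ½ × 16.875 × 10.8 = 91.125.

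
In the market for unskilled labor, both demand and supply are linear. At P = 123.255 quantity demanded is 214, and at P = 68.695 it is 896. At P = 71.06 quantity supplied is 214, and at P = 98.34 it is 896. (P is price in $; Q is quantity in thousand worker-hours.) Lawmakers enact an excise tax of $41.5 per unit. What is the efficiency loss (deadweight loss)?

$7176.04 thousand

Demand slope = (68.695 − 123.255)/(896 − 214) = −0.08, so P = 140.375 − 0.08Q.
Supply slope = (98.34 − 71.06)/(896 − 214) = 0.04, so P = 62.5 + 0.04Q.
Competitive equilibrium: 140.375 − 0.08Q = 62.5 + 0.04Q → Q* = 648.9583, P* = 88.4583.
With the tax, the buyer price exceeds the seller price by 41.5: (140.375 − 0.08Q) − (62.5 + 0.04Q) = 41.5 → Q' = 303.125.
ΔQ = 648.9583 − 303.125 = 345.8333; the wedge equals the tax, 41.5.
Deadweight loss = ½ × 345.8333 × 41.5 = $7176.04 thousand.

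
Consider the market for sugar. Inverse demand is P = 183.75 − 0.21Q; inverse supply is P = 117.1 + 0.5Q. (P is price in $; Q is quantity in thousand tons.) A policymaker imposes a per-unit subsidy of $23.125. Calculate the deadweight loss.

$376.60 thousand

Competitive equilibrium: 183.75 − 0.21Q = 117.1 + 0.5Q → Q* = 93.8732, P* = 164.0366.
The subsidy lowers effective supply by 23.125: P = 93.975 + 0.5Q.
New quantity: 183.75 − 0.21Q = 93.975 + 0.5Q → Q' = 126.4437.
Overproduction ΔQ = 126.4437 − 93.8732 = 32.5705; wedge = subsidy = 23.125.
Welfare loss = ½ × 32.5705 × 23.125 = $376.60 thousand.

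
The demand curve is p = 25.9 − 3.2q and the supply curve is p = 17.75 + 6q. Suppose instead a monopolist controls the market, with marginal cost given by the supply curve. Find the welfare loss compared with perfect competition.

Competitive equilibrium: 25.9 − 3.2q = 17.75 + 6q → q* = 0.8859, p* = 23.0652.
Marginal revenue: MR = 25.9 − 6.4q. Set MR = MC: 25.9 − 6.4q = 17.75 + 6q → q_m = 0.6573.
Price p_m = 25.9 − 3.2·0.6573 = 23.7966; MC(q_m) = 17.75 + 6·0.6573 = 21.6938.
Competitive q* = 0.8859, so Δq = 0.2286; wedge = 23.7966 − 21.6938 = 2.1028.
Deadweight loss = ½ × 0.2286 × 2.1028 = 0.24.

0.24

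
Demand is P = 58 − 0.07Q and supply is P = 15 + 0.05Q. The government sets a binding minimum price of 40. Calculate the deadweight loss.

Competitive equilibrium: 58 − 0.07Q = 15 + 0.05Q → Q* = 358.3333, P* = 32.9167.
At the floor P = 40, quantity demanded = (58 − 40)/0.07 = 257.1429.
Sellers' marginal cost at Q' = 257.1429: 15 + 0.05·257.1429 = 27.8571.
ΔQ = 358.3333 − 257.1429 = 101.1904; wedge = 40 − 27.8571 = 12.1429.
Welfare loss = ½ × 101.1904 × 12.1429 = 614.37.

614.37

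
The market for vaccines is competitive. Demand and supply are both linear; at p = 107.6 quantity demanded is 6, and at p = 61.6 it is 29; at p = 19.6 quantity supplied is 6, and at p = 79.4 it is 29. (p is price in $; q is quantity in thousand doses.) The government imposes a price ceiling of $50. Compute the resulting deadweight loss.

$127.25 thousand

Demand slope = (61.6 − 107.6)/(29 − 6) = −2, so p = 119.6 − 2q.
Supply slope = (79.4 − 19.6)/(29 − 6) = 2.6, so p = 4 + 2.6q.
Competitive equilibrium: 119.6 − 2q = 4 + 2.6q → q* = 25.1304, p* = 69.3391.
At the ceiling p = 50, quantity supplied = (50 − 4)/2.6 = 17.6923.
Willingness to pay at q' = 17.6923: 119.6 − 2·17.6923 = 84.2154.
Δq = 25.1304 − 17.6923 = 7.4381; wedge = 84.2154 − 50 = 34.2154.
DWL = ½ × 7.4381 × 34.2154 = $127.25 thousand.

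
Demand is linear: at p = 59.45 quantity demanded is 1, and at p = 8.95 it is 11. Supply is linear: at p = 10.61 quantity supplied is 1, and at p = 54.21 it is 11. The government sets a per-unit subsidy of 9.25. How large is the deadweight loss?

4.55

Demand slope = (8.95 − 59.45)/(11 − 1) = −5.05, so p = 64.5 − 5.05q.
Supply slope = (54.21 − 10.61)/(11 − 1) = 4.36, so p = 6.25 + 4.36q.
Competitive equilibrium: 64.5 − 5.05q = 6.25 + 4.36q → q* = 6.1902, p* = 33.2394.
The subsidy lowers effective supply by 9.25: p = 4.36q − 3.
New quantity: 64.5 − 5.05q = 4.36q − 3 → q' = 7.1732.
Overproduction Δq = 7.1732 − 6.1902 = 0.983; wedge = subsidy = 9.25.
Deadweight loss = ½ × 0.983 × 9.25 = 4.55.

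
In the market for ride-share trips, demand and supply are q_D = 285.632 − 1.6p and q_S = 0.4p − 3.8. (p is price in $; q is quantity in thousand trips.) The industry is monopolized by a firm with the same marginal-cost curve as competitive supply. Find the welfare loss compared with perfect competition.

In inverse form: demand p = 178.52 − 0.625q, supply p = 9.5 + 2.5q.
Competitive equilibrium: 178.52 − 0.625q = 9.5 + 2.5q → q* = 54.0864, p* = 144.716.
Marginal revenue: MR = 178.52 − 1.25q. Set MR = MC: 178.52 − 1.25q = 9.5 + 2.5q → q_m = 45.072.
Price p_m = 178.52 − 0.625·45.072 = 150.35; MC(q_m) = 9.5 + 2.5·45.072 = 122.18.
Competitive q* = 54.0864, so Δq = 9.0144; wedge = 150.35 − 122.18 = 28.17.
Deadweight loss = ½ × 9.0144 × 28.17 = $126.97 thousand.

$126.97 thousand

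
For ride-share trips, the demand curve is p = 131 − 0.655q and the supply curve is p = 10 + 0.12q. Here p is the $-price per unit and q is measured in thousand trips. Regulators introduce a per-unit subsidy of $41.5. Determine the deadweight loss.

Competitive equilibrium: 131 − 0.655q = 10 + 0.12q → q* = 156.129, p* = 28.7355.
The subsidy lowers effective supply by 41.5: p = 0.12q − 31.5.
New quantity: 131 − 0.655q = 0.12q − 31.5 → q' = 209.6774.
Overproduction Δq = 209.6774 − 156.129 = 53.5484; wedge = subsidy = 41.5.
The triangle = ½ × 53.5484 × 41.5 = $1111.13 thousand.

$1111.13 thousand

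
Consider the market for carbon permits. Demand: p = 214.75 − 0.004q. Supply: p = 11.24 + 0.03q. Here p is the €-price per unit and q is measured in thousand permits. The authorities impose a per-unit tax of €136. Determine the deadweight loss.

Competitive equilibrium: 214.75 − 0.004q = 11.24 + 0.03q → q* = 5985.5882, p* = 190.8076.
With the tax, the buyer price exceeds the seller price by 136: (214.75 − 0.004q) − (11.24 + 0.03q) = 136 → q' = 1985.5882.
Δq = 5985.5882 − 1985.5882 = 4000; the wedge equals the tax, 136.
Deadweight loss = ½ × 4000 × 136 = €272000 thousand.

€272000 thousand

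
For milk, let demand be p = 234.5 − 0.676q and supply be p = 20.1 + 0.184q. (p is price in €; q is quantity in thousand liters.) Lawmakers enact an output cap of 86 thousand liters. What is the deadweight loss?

Competitive equilibrium: 234.5 − 0.676q = 20.1 + 0.184q → q* = 249.3023, p* = 65.9716.
At q = 86: demand price = 234.5 − 0.676·86 = 176.364; supply price = 20.1 + 0.184·86 = 35.924.
Δq = 249.3023 − 86 = 163.3023; wedge = 176.364 − 35.924 = 140.44.
Deadweight loss = ½ × 163.3023 × 140.44 = €11467.09 thousand.

€11467.09 thousand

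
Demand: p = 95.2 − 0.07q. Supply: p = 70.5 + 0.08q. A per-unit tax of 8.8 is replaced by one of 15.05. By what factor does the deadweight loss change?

Competitive equilibrium: 95.2 − 0.07q = 70.5 + 0.08q → q* = 164.6667, p* = 83.6733.
For a per-unit tax t: Δq = t/0.15, so DWL = ½·t·(t/0.15) = t²/0.3.
At t = 8.8: DWL = 258.133. At t = 15.05: DWL = 755.008.
Ratio = (15.05/8.8)² = 2.925.

2.925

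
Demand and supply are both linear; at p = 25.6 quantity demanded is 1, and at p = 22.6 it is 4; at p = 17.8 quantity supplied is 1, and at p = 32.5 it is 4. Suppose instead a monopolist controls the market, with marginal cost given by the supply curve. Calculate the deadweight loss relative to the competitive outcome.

0.33

Demand slope = (22.6 − 25.6)/(4 − 1) = −1, so p = 26.6 − q.
Supply slope = (32.5 − 17.8)/(4 − 1) = 4.9, so p = 12.9 + 4.9q.
Competitive equilibrium: 26.6 − q = 12.9 + 4.9q → q* = 2.322, p* = 24.278.
Marginal revenue: MR = 26.6 − 2q. Set MR = MC: 26.6 − 2q = 12.9 + 4.9q → q_m = 1.9855.
Price p_m = 26.6 − 1·1.9855 = 24.6145; MC(q_m) = 12.9 + 4.9·1.9855 = 22.629.
Competitive q* = 2.322, so Δq = 0.3365; wedge = 24.6145 − 22.629 = 1.9855.
Deadweight loss = ½ × 0.3365 × 1.9855 = 0.33.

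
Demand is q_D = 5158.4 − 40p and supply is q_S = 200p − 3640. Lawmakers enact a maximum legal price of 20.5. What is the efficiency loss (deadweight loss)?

In inverse form: demand p = 128.96 − 0.025q, supply p = 18.2 + 0.005q.
Competitive equilibrium: 128.96 − 0.025q = 18.2 + 0.005q → q* = 3692, p* = 36.66.
At the ceiling p = 20.5, quantity supplied = (20.5 − 18.2)/0.005 = 460.
Willingness to pay at q' = 460: 128.96 − 0.025·460 = 117.46.
Δq = 3692 − 460 = 3232; wedge = 117.46 − 20.5 = 96.96.
Deadweight loss = ½ × 3232 × 96.96 = 156687.36.

156687.36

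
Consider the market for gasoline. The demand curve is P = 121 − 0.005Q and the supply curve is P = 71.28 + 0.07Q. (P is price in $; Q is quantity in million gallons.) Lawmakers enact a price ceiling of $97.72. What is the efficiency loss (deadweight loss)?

Competitive equilibrium: 121 − 0.005Q = 71.28 + 0.07Q → Q* = 662.9333, P* = 117.6853.
At the ceiling P = 97.72, quantity supplied = (97.72 − 71.28)/0.07 = 377.7143.
Willingness to pay at Q' = 377.7143: 121 − 0.005·377.7143 = 119.1114.
ΔQ = 662.9333 − 377.7143 = 285.219; wedge = 119.1114 − 97.72 = 21.3914.
The triangle = ½ × 285.219 × 21.3914 = $3050.62 million.

$3050.62 million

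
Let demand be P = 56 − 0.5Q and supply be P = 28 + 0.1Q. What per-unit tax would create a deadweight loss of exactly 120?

12

Competitive equilibrium: 56 − 0.5Q = 28 + 0.1Q → Q* = 46.6667, P* = 32.6667.
A tax t gives ΔQ = t/0.6 and wedge t, so DWL = t²/1.2.
t²/1.2 = 120 → t² = 144 → t = 12.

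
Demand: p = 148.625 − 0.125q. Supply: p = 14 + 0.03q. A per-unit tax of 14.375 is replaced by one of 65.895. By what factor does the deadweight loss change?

Competitive equilibrium: 148.625 − 0.125q = 14 + 0.03q → q* = 868.5484, p* = 40.0565.
For a per-unit tax t: Δq = t/0.155, so DWL = ½·t·(t/0.155) = t²/0.31.
At t = 14.375: DWL = 666.583. At t = 65.895: DWL = 14006.939.
Ratio = (65.895/14.375)² = 21.013.

21.013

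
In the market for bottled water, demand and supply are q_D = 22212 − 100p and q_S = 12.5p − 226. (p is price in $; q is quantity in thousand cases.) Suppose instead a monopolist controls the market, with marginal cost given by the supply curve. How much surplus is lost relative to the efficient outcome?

$2312.91 thousand

In inverse form: demand p = 222.12 − 0.01q, supply p = 18.08 + 0.08q.
Competitive equilibrium: 222.12 − 0.01q = 18.08 + 0.08q → q* = 2267.1111, p* = 199.4489.
Marginal revenue: MR = 222.12 − 0.02q. Set MR = MC: 222.12 − 0.02q = 18.08 + 0.08q → q_m = 2040.4.
Price p_m = 222.12 − 0.01·2040.4 = 201.716; MC(q_m) = 18.08 + 0.08·2040.4 = 181.312.
Competitive q* = 2267.1111, so Δq = 226.7111; wedge = 201.716 − 181.312 = 20.404.
Deadweight loss = ½ × 226.7111 × 20.404 = $2312.91 thousand.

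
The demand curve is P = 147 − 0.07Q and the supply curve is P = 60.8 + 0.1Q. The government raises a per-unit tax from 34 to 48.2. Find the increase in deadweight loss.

Competitive equilibrium: 147 − 0.07Q = 60.8 + 0.1Q → Q* = 507.0588, P* = 111.5059.
For a per-unit tax t: ΔQ = t/0.17, so DWL = ½·t·(t/0.17) = t²/0.34.
At t = 34: DWL = 3400. At t = 48.2: DWL = 6833.059.
Increase = 6833.059 − 3400 = 3433.06.

3433.06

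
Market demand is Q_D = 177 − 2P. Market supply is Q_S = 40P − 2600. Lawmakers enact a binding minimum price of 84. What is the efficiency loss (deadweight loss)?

335.71

In inverse form: demand P = 88.5 − 0.5Q, supply P = 65 + 0.025Q.
Competitive equilibrium: 88.5 − 0.5Q = 65 + 0.025Q → Q* = 44.7619, P* = 66.119.
At the floor P = 84, quantity demanded = (88.5 − 84)/0.5 = 9.
Sellers' marginal cost at Q' = 9: 65 + 0.025·9 = 65.225.
ΔQ = 44.7619 − 9 = 35.7619; wedge = 84 − 65.225 = 18.775.
DWL = ½ × 35.7619 × 18.775 = 335.71.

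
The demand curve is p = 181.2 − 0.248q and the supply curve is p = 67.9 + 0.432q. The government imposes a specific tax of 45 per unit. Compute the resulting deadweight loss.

Competitive equilibrium: 181.2 − 0.248q = 67.9 + 0.432q → q* = 166.6176, p* = 139.8788.
With the tax, the buyer price exceeds the seller price by 45: (181.2 − 0.248q) − (67.9 + 0.432q) = 45 → q' = 100.4412.
Δq = 166.6176 − 100.4412 = 66.1764; the wedge equals the tax, 45.
Welfare loss = ½ × 66.1764 × 45 = 1488.97.

1488.97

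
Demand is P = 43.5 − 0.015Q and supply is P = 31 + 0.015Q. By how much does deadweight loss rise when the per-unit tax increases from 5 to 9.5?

Competitive equilibrium: 43.5 − 0.015Q = 31 + 0.015Q → Q* = 416.6667, P* = 37.25.
For a per-unit tax t: ΔQ = t/0.03, so DWL = ½·t·(t/0.03) = t²/0.06.
At t = 5: DWL = 416.667. At t = 9.5: DWL = 1504.167.
Increase = 1504.167 − 416.667 = 1087.50.

1087.50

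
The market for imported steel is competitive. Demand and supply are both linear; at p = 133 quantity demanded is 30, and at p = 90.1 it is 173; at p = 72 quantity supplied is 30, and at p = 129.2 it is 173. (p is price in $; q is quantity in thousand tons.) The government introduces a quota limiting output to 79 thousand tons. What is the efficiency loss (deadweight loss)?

$509.21 thousand

Demand slope = (90.1 − 133)/(173 − 30) = −0.3, so p = 142 − 0.3q.
Supply slope = (129.2 − 72)/(173 − 30) = 0.4, so p = 60 + 0.4q.
Competitive equilibrium: 142 − 0.3q = 60 + 0.4q → q* = 117.1429, p* = 106.8571.
At q = 79: demand price = 142 − 0.3·79 = 118.3; supply price = 60 + 0.4·79 = 91.6.
Δq = 117.1429 − 79 = 38.1429; wedge = 118.3 − 91.6 = 26.7.
Deadweight loss = ½ × 38.1429 × 26.7 = $509.21 thousand.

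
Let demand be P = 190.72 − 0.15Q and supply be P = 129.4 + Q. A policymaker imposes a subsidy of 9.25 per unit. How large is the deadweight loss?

Competitive equilibrium: 190.72 − 0.15Q = 129.4 + Q → Q* = 53.3217, P* = 182.7217.
The subsidy lowers effective supply by 9.25: P = 120.15 + Q.
New quantity: 190.72 − 0.15Q = 120.15 + Q → Q' = 61.3652.
Overproduction ΔQ = 61.3652 − 53.3217 = 8.0435; wedge = subsidy = 9.25.
Deadweight loss = ½ × 8.0435 × 9.25 = 37.20.

37.20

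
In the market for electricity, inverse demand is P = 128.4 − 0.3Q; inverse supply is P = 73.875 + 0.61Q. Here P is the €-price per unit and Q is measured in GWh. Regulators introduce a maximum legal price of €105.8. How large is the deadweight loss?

€26.15

Competitive equilibrium: 128.4 − 0.3Q = 73.875 + 0.61Q → Q* = 59.9176, P* = 110.4247.
At the ceiling P = 105.8, quantity supplied = (105.8 − 73.875)/0.61 = 52.3361.
Willingness to pay at Q' = 52.3361: 128.4 − 0.3·52.3361 = 112.6992.
ΔQ = 59.9176 − 52.3361 = 7.5815; wedge = 112.6992 − 105.8 = 6.8992.
Deadweight loss = ½ × 7.5815 × 6.8992 = €26.15.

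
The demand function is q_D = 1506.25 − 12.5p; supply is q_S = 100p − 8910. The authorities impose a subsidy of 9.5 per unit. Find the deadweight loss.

In inverse form: demand p = 120.5 − 0.08q, supply p = 89.1 + 0.01q.
Competitive equilibrium: 120.5 − 0.08q = 89.1 + 0.01q → q* = 348.8889, p* = 92.5889.
The subsidy lowers effective supply by 9.5: p = 79.6 + 0.01q.
New quantity: 120.5 − 0.08q = 79.6 + 0.01q → q' = 454.4444.
Overproduction Δq = 454.4444 − 348.8889 = 105.5555; wedge = subsidy = 9.5.
Welfare loss = ½ × 105.5555 × 9.5 = 501.39.

501.39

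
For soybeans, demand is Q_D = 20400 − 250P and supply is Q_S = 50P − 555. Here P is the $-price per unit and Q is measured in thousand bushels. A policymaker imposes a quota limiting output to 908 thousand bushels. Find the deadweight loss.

In inverse form: demand P = 81.6 − 0.004Q, supply P = 11.1 + 0.02Q.
Competitive equilibrium: 81.6 − 0.004Q = 11.1 + 0.02Q → Q* = 2937.5, P* = 69.85.
At Q = 908: demand price = 81.6 − 0.004·908 = 77.968; supply price = 11.1 + 0.02·908 = 29.26.
ΔQ = 2937.5 − 908 = 2029.5; wedge = 77.968 − 29.26 = 48.708.
Deadweight loss = ½ × 2029.5 × 48.708 = $49426.443 thousand.

$49426.443 thousand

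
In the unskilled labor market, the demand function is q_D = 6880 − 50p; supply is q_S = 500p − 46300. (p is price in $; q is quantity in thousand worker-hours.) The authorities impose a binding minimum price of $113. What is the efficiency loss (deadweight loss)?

In inverse form: demand p = 137.6 − 0.02q, supply p = 92.6 + 0.002q.
Competitive equilibrium: 137.6 − 0.02q = 92.6 + 0.002q → q* = 2045.4545, p* = 96.6909.
At the floor p = 113, quantity demanded = (137.6 − 113)/0.02 = 1230.
Sellers' marginal cost at q' = 1230: 92.6 + 0.002·1230 = 95.06.
Δq = 2045.4545 − 1230 = 815.4545; wedge = 113 − 95.06 = 17.94.
The triangle = ½ × 815.4545 × 17.94 = $7314.63 thousand.

$7314.63 thousand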